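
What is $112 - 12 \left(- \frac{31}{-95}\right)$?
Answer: $\frac{10268}{95} \approx 108.08$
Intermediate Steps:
$112 - 12 \left(- \frac{31}{-95}\right) = 112 - 12 \left(\left(-31\right) \left(- \frac{1}{95}\right)\right) = 112 - \frac{372}{95} = \frac{10268}{95}$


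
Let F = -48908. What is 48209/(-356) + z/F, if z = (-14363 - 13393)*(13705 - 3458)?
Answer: 24723548705/4352812 ≈ 5679.9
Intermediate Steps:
z = -284415732 (z = -27756*10247 = -284415732)
48209/(-356) + z/F = 48209/(-356) - 284415732/(-48908) = 48209*(-1/356) - 284415732*(-1/48908) = -48209/356 + 71103933/12227 = 24723548705/4352812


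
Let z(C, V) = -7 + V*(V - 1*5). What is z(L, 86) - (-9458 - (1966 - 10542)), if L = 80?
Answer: 7841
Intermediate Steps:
z(C, V) = -7 + V*(-5 + V) (z(C, V) = -7 + V*(V - 5) = -7 + V*(-5 + V))
z(L, 86) - (-9458 - (1966 - 10542)) = (-7 + 86² - 5*86) - (-9458 - (1966 - 10542)) = (-7 + 7396 - 430) - (-9458 - 1*(-8576)) = 6959 - (-9458 + 8576) = 6959 - 1*(-882) = 6959 + 882 = 7841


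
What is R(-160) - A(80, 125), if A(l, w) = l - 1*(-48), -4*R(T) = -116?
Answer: -99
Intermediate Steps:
R(T) = 29 (R(T) = -¼*(-116) = 29)
A(l, w) = 48 + l (A(l, w) = l + 48 = 48 + l)
R(-160) - A(80, 125) = 29 - (48 + 80) = 29 - 1*128 = 29 - 128 = -99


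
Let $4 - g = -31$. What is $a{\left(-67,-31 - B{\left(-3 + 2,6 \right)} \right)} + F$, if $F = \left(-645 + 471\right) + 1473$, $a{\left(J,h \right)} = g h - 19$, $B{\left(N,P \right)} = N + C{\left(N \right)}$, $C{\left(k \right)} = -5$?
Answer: $405$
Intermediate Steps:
$g = 35$ ($g = 4 - -31 = 4 + 31 = 35$)
$B{\left(N,P \right)} = -5 + N$ ($B{\left(N,P \right)} = N - 5 = -5 + N$)
$a{\left(J,h \right)} = -19 + 35 h$ ($a{\left(J,h \right)} = 35 h - 19 = -19 + 35 h$)
$F = 1299$ ($F = -174 + 1473 = 1299$)
$a{\left(-67,-31 - B{\left(-3 + 2,6 \right)} \right)} + F = \left(-19 + 35 \left(-31 - \left(-5 + \left(-3 + 2\right)\right)\right)\right) + 1299 = \left(-19 + 35 \left(-31 - \left(-5 - 1\right)\right)\right) + 1299 = \left(-19 + 35 \left(-31 - -6\right)\right) + 1299 = \left(-19 + 35 \left(-31 + 6\right)\right) + 1299 = \left(-19 + 35 \left(-25\right)\right) + 1299 = \left(-19 - 875\right) + 1299 = -894 + 1299 = 405$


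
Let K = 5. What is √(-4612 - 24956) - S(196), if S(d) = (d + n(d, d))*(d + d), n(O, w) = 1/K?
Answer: -384552/5 + 8*I*√462 ≈ -76910.0 + 171.95*I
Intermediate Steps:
n(O, w) = ⅕ (n(O, w) = 1/5 = ⅕)
S(d) = 2*d*(⅕ + d) (S(d) = (d + ⅕)*(d + d) = (⅕ + d)*(2*d) = 2*d*(⅕ + d))
√(-4612 - 24956) - S(196) = √(-4612 - 24956) - 2*196*(1 + 5*196)/5 = √(-29568) - 2*196*(1 + 980)/5 = 8*I*√462 - 2*196*981/5 = 8*I*√462 - 1*384552/5 = 8*I*√462 - 384552/5 = -384552/5 + 8*I*√462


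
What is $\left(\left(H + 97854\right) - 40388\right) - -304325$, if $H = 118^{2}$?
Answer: $375715$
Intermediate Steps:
$H = 13924$
$\left(\left(H + 97854\right) - 40388\right) - -304325 = \left(\left(13924 + 97854\right) - 40388\right) - -304325 = \left(111778 - 40388\right) + 304325 = 71390 + 304325 = 375715$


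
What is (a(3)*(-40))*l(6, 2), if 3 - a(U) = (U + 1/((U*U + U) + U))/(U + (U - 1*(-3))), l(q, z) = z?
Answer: -5744/27 ≈ -212.74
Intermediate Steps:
a(U) = 3 - (U + 1/(U² + 2*U))/(3 + 2*U) (a(U) = 3 - (U + 1/((U*U + U) + U))/(U + (U - 1*(-3))) = 3 - (U + 1/((U² + U) + U))/(U + (U + 3)) = 3 - (U + 1/((U + U²) + U))/(U + (3 + U)) = 3 - (U + 1/(U² + 2*U))/(3 + 2*U))
(a(3)*(-40))*l(6, 2) = (((-1 + 5*3³ + 18*3 + 19*3²)/(3*(6 + 2*3² + 7*3)))*(-40))*2 = (((-1 + 5*27 + 54 + 19*9)/(3*(6 + 2*9 + 21)))*(-40))*2 = (((-1 + 135 + 54 + 171)/(3*(6 + 18 + 21)))*(-40))*2 = (((⅓)*359/45)*(-40))*2 = (((⅓)*(1/45)*359)*(-40))*2 = ((359/135)*(-40))*2 = -2872/27*2 = -5744/27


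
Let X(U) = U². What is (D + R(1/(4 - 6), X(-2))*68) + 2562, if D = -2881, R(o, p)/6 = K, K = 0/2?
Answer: -319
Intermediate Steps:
K = 0 (K = 0*(½) = 0)
R(o, p) = 0 (R(o, p) = 6*0 = 0)
(D + R(1/(4 - 6), X(-2))*68) + 2562 = (-2881 + 0*68) + 2562 = (-2881 + 0) + 2562 = -2881 + 2562 = -319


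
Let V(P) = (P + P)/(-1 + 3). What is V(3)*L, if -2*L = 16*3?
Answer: -72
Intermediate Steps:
V(P) = P (V(P) = (2*P)/2 = (2*P)*(1/2) = P)
L = -24 (L = -8*3 = -1/2*48 = -24)
V(3)*L = 3*(-24) = -72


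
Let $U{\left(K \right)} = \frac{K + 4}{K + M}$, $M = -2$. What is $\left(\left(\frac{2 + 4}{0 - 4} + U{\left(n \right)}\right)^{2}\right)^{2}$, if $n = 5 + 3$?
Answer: $\frac{1}{16} \approx 0.0625$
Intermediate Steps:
$n = 8$
$U{\left(K \right)} = \frac{4 + K}{-2 + K}$ ($U{\left(K \right)} = \frac{K + 4}{K - 2} = \frac{4 + K}{-2 + K}$)
$\left(\left(\frac{2 + 4}{0 - 4} + U{\left(n \right)}\right)^{2}\right)^{2} = \left(\left(\frac{2 + 4}{0 - 4} + \frac{4 + 8}{-2 + 8}\right)^{2}\right)^{2} = \left(\left(\frac{6}{-4} + \frac{1}{6} \cdot 12\right)^{2}\right)^{2} = \left(\left(6 \left(- \frac{1}{4}\right) + \frac{1}{6} \cdot 12\right)^{2}\right)^{2} = \left(\left(- \frac{3}{2} + 2\right)^{2}\right)^{2} = \left(\left(\frac{1}{2}\right)^{2}\right)^{2} = \left(\frac{1}{4}\right)^{2} = \frac{1}{16}$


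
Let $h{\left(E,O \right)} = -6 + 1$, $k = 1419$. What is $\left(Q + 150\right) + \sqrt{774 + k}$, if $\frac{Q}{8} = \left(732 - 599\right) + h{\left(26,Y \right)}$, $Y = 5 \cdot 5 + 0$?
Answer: $1174 + \sqrt{2193} \approx 1220.8$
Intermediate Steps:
$Y = 25$ ($Y = 25 + 0 = 25$)
$h{\left(E,O \right)} = -5$
$Q = 1024$ ($Q = 8 \left(\left(732 - 599\right) - 5\right) = 8 \left(133 - 5\right) = 8 \cdot 128 = 1024$)
$\left(Q + 150\right) + \sqrt{774 + k} = \left(1024 + 150\right) + \sqrt{774 + 1419} = 1174 + \sqrt{2193}$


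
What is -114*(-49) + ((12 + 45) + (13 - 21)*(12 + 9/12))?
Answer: 5541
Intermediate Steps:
-114*(-49) + ((12 + 45) + (13 - 21)*(12 + 9/12)) = 5586 + (57 - 8*(12 + 9*(1/12))) = 5586 + (57 - 8*(12 + 3/4)) = 5586 + (57 - 8*51/4) = 5586 + (57 - 102) = 5586 - 45 = 5541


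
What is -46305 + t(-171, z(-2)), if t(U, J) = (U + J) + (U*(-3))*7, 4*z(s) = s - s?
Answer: -42885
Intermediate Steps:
z(s) = 0 (z(s) = (s - s)/4 = (¼)*0 = 0)
t(U, J) = J - 20*U (t(U, J) = (J + U) - 3*U*7 = (J + U) - 21*U = J - 20*U)
-46305 + t(-171, z(-2)) = -46305 + (0 - 20*(-171)) = -46305 + (0 + 3420) = -46305 + 3420 = -42885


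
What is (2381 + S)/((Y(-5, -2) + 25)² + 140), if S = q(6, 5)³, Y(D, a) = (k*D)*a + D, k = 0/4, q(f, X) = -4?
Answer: 2317/540 ≈ 4.2907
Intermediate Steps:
k = 0 (k = 0*(¼) = 0)
Y(D, a) = D (Y(D, a) = (0*D)*a + D = 0*a + D = 0 + D = D)
S = -64 (S = (-4)³ = -64)
(2381 + S)/((Y(-5, -2) + 25)² + 140) = (2381 - 64)/((-5 + 25)² + 140) = 2317/(20² + 140) = 2317/(400 + 140) = 2317/540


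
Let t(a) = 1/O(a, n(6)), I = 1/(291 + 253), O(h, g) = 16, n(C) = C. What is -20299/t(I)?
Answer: -324784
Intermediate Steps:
I = 1/544 ≈ 0.0018382
t(a) = 1/16
-20299/t(I) = -20299/1/16 = -20299*16 = -324784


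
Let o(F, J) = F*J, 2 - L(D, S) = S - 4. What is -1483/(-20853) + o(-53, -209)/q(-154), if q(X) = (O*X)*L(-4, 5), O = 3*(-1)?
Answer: 1002917/41706 ≈ 24.047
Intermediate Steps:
L(D, S) = 6 - S (L(D, S) = 2 - (S - 4) = 2 - (-4 + S) = 2 + (4 - S) = 6 - S)
O = -3
q(X) = -3*X (q(X) = (-3*X)*(6 - 1*5) = (-3*X)*(6 - 5) = -3*X*1 = -3*X)
-1483/(-20853) + o(-53, -209)/q(-154) = -1483/(-20853) + (-53*(-209))/((-3*(-154))) = -1483*(-1/20853) + 11077/462 = 1483/20853 + 11077*(1/462) = 1483/20853 + 1007/42 = 1002917/41706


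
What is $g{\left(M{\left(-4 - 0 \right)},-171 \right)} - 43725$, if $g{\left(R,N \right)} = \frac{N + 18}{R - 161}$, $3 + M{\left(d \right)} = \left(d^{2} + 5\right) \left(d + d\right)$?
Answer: $- \frac{14516547}{332} \approx -43725.0$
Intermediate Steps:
$M{\left(d \right)} = -3 + 2 d \left(5 + d^{2}\right)$ ($M{\left(d \right)} = -3 + \left(d^{2} + 5\right) \left(d + d\right) = -3 + \left(5 + d^{2}\right) 2 d = -3 + 2 d \left(5 + d^{2}\right)$)
$g{\left(R,N \right)} = \frac{18 + N}{-161 + R}$
$g{\left(M{\left(-4 - 0 \right)},-171 \right)} - 43725 = \frac{18 - 171}{-161 + \left(-3 + 2 \left(-4 - 0\right)^{3} + 10 \left(-4 - 0\right)\right)} - 43725 = \frac{1}{-161 + \left(-3 + 2 \left(-4 + 0\right)^{3} + 10 \left(-4 + 0\right)\right)} \left(-153\right) - 43725 = \frac{1}{-161 + \left(-3 + 2 \left(-4\right)^{3} + 10 \left(-4\right)\right)} \left(-153\right) - 43725 = \frac{1}{-161 - 171} \left(-153\right) - 43725 = \frac{1}{-332} \left(-153\right) - 43725 = \left(- \frac{1}{332}\right) \left(-153\right) - 43725 = \frac{153}{332} - 43725 = - \frac{14516547}{332}$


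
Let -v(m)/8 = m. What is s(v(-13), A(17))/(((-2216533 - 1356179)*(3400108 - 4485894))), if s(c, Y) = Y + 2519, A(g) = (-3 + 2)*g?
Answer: 139/215511148424 ≈ 6.4498e-10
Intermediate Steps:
v(m) = -8*m
A(g) = -g
s(c, Y) = 2519 + Y
s(v(-13), A(17))/(((-2216533 - 1356179)*(3400108 - 4485894))) = (2519 - 1*17)/(((-2216533 - 1356179)*(3400108 - 4485894))) = (2519 - 17)/((-3572712*(-1085786))) = 2502/3879200671632 = 2502*(1/3879200671632) = 139/215511148424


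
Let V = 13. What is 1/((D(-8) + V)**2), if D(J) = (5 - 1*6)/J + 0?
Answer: 64/11025 ≈ 0.0058050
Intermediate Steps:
D(J) = -1/J (D(J) = (5 - 6)/J + 0 = -1/J + 0 = -1/J)
1/((D(-8) + V)**2) = 1/((-1/(-8) + 13)**2) = 1/((-1*(-1/8) + 13)**2) = 1/((1/8 + 13)**2) = 1/((105/8)**2) = 1/(11025/64) = 64/11025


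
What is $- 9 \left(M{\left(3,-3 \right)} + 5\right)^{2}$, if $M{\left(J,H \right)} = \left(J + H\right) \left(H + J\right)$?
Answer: $-225$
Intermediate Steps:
$M{\left(J,H \right)} = \left(H + J\right)^{2}$ ($M{\left(J,H \right)} = \left(H + J\right) \left(H + J\right) = \left(H + J\right)^{2}$)
$- 9 \left(M{\left(3,-3 \right)} + 5\right)^{2} = - 9 \left(\left(-3 + 3\right)^{2} + 5\right)^{2} = - 9 \left(0^{2} + 5\right)^{2} = - 9 \left(0 + 5\right)^{2} = - 9 \cdot 5^{2} = \left(-9\right) 25 = -225$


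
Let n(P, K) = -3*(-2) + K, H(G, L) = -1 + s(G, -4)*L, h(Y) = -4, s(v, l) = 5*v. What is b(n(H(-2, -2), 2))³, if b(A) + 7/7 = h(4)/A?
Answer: -27/8 ≈ -3.3750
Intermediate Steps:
H(G, L) = -1 + 5*G*L (H(G, L) = -1 + (5*G)*L = -1 + 5*G*L)
n(P, K) = 6 + K
b(A) = -1 - 4/A
b(n(H(-2, -2), 2))³ = ((-4 - (6 + 2))/(6 + 2))³ = ((-4 - 1*8)/8)³ = ((-4 - 8)/8)³ = ((⅛)*(-12))³ = (-3/2)³ = -27/8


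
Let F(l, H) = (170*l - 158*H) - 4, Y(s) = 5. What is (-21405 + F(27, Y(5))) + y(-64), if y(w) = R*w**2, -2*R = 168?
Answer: -361673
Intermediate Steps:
R = -84 (R = -1/2*168 = -84)
F(l, H) = -4 - 158*H + 170*l (F(l, H) = (-158*H + 170*l) - 4 = -4 - 158*H + 170*l)
y(w) = -84*w**2
(-21405 + F(27, Y(5))) + y(-64) = (-21405 + (-4 - 158*5 + 170*27)) - 84*(-64)**2 = (-21405 + (-4 - 790 + 4590)) - 84*4096 = (-21405 + 3796) - 344064 = -17609 - 344064 = -361673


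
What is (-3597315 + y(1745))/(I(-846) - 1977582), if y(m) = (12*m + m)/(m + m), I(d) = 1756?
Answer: 7194617/3951652 ≈ 1.8207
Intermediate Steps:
y(m) = 13/2 (y(m) = (13*m)/((2*m)) = (13*m)*(1/(2*m)) = 13/2)
(-3597315 + y(1745))/(I(-846) - 1977582) = (-3597315 + 13/2)/(1756 - 1977582) = -7194617/2/(-1975826) = -7194617/2*(-1/1975826) = 7194617/3951652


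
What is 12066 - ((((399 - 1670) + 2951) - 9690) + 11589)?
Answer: 8487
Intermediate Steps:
12066 - ((((399 - 1670) + 2951) - 9690) + 11589) = 12066 - (((-1271 + 2951) - 9690) + 11589) = 12066 - ((1680 - 9690) + 11589) = 12066 - (-8010 + 11589) = 12066 - 1*3579 = 12066 - 3579 = 8487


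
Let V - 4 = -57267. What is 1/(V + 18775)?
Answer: -1/38488 ≈ -2.5982e-5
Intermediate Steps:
V = -57263 (V = 4 - 57267 = -57263)
1/(V + 18775) = 1/(-57263 + 18775) = 1/(-38488) = -1/38488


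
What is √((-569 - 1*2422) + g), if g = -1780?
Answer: I*√4771 ≈ 69.072*I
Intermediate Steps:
√((-569 - 1*2422) + g) = √((-569 - 1*2422) - 1780) = √((-569 - 2422) - 1780) = √(-2991 - 1780) = √(-4771) = I*√4771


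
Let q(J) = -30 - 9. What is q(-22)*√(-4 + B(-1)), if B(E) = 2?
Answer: -39*I*√2 ≈ -55.154*I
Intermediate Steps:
q(J) = -39
q(-22)*√(-4 + B(-1)) = -39*√(-4 + 2) = -39*I*√2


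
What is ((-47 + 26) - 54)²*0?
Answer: 0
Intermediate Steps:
((-47 + 26) - 54)²*0 = (-21 - 54)²*0 = (-75)²*0 = 5625*0 = 0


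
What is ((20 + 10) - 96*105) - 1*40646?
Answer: -50696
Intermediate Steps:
((20 + 10) - 96*105) - 1*40646 = (30 - 10080) - 40646 = -10050 - 40646 = -50696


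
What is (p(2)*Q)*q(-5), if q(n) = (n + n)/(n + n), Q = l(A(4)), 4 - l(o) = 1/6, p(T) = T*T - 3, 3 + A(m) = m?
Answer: 23/6 ≈ 3.8333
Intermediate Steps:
A(m) = -3 + m
p(T) = -3 + T² (p(T) = T² - 3 = -3 + T²)
l(o) = 23/6 (l(o) = 4 - 1/6 = 4 - 1*⅙ = 4 - ⅙ = 23/6)
Q = 23/6 ≈ 3.8333
q(n) = 1 (q(n) = (2*n)/((2*n)) = (2*n)*(1/(2*n)) = 1)
(p(2)*Q)*q(-5) = ((-3 + 2²)*(23/6))*1 = ((-3 + 4)*(23/6))*1 = (1*(23/6))*1 = (23/6)*1 = 23/6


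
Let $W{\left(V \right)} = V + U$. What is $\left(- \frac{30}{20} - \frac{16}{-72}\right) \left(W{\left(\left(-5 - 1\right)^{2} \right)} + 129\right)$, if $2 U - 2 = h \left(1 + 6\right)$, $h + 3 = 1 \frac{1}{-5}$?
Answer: $- \frac{989}{5} \approx -197.8$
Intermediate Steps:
$h = - \frac{16}{5}$ ($h = -3 + 1 \frac{1}{-5} = -3 + 1 \left(- \frac{1}{5}\right) = -3 - \frac{1}{5} = - \frac{16}{5} \approx -3.2$)
$U = - \frac{51}{5}$ ($U = 1 + \frac{\left(- \frac{16}{5}\right) \left(1 + 6\right)}{2} = 1 + \frac{\left(- \frac{16}{5}\right) 7}{2} = 1 + \frac{1}{2} \left(- \frac{112}{5}\right) = 1 - \frac{56}{5} = - \frac{51}{5} \approx -10.2$)
$W{\left(V \right)} = - \frac{51}{5} + V$ ($W{\left(V \right)} = V - \frac{51}{5} = - \frac{51}{5} + V$)
$\left(- \frac{30}{20} - \frac{16}{-72}\right) \left(W{\left(\left(-5 - 1\right)^{2} \right)} + 129\right) = \left(- \frac{30}{20} - \frac{16}{-72}\right) \left(\left(- \frac{51}{5} + \left(-5 - 1\right)^{2}\right) + 129\right) = \left(\left(-30\right) \frac{1}{20} - - \frac{2}{9}\right) \left(\left(- \frac{51}{5} + \left(-6\right)^{2}\right) + 129\right) = \left(- \frac{3}{2} + \frac{2}{9}\right) \left(\left(- \frac{51}{5} + 36\right) + 129\right) = - \frac{23 \left(\frac{129}{5} + 129\right)}{18} = \left(- \frac{23}{18}\right) \frac{774}{5} = - \frac{989}{5}$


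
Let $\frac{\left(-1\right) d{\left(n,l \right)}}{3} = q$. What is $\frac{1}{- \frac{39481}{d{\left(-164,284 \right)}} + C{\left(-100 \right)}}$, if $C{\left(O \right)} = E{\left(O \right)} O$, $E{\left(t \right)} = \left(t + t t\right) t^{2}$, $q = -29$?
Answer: $- \frac{87}{861300039481} \approx -1.0101 \cdot 10^{-10}$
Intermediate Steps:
$E{\left(t \right)} = t^{2} \left(t + t^{2}\right)$ ($E{\left(t \right)} = \left(t + t^{2}\right) t^{2} = t^{2} \left(t + t^{2}\right)$)
$d{\left(n,l \right)} = 87$ ($d{\left(n,l \right)} = \left(-3\right) \left(-29\right) = 87$)
$C{\left(O \right)} = O^{4} \left(1 + O\right)$ ($C{\left(O \right)} = O^{3} \left(1 + O\right) O = O^{4} \left(1 + O\right)$)
$\frac{1}{- \frac{39481}{d{\left(-164,284 \right)}} + C{\left(-100 \right)}} = \frac{1}{- \frac{39481}{87} + \left(-100\right)^{4} \left(1 - 100\right)} = \frac{1}{\left(-39481\right) \frac{1}{87} + 100000000 \left(-99\right)} = \frac{1}{- \frac{39481}{87} - 9900000000} = \frac{1}{- \frac{861300039481}{87}} = - \frac{87}{861300039481}$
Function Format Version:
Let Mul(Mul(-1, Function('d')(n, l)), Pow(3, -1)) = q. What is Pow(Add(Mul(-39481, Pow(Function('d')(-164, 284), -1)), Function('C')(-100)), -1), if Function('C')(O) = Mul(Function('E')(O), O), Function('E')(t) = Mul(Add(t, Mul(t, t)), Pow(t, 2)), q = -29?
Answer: Rational(-87, 861300039481) ≈ -1.0101e-10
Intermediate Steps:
Function('E')(t) = Mul(Pow(t, 2), Add(t, Pow(t, 2))) (Function('E')(t) = Mul(Add(t, Pow(t, 2)), Pow(t, 2)) = Mul(Pow(t, 2), Add(t, Pow(t, 2))))
Function('d')(n, l) = 87 (Function('d')(n, l) = Mul(-3, -29) = 87)
Function('C')(O) = Mul(Pow(O, 4), Add(1, O)) (Function('C')(O) = Mul(Mul(Pow(O, 3), Add(1, O)), O) = Mul(Pow(O, 4), Add(1, O)))
Pow(Add(Mul(-39481, Pow(Function('d')(-164, 284), -1)), Function('C')(-100)), -1) = Pow(Add(Mul(-39481, Pow(87, -1)), Mul(Pow(-100, 4), Add(1, -100))), -1) = Pow(Add(Mul(-39481, Rational(1, 87)), Mul(100000000, -99)), -1) = Pow(Add(Rational(-39481, 87), -9900000000), -1) = Pow(Rational(-861300039481, 87), -1) = Rational(-87, 861300039481)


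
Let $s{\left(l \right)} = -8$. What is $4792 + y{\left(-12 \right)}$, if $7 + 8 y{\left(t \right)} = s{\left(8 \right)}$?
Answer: $\frac{38321}{8} \approx 4790.1$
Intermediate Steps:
$y{\left(t \right)} = - \frac{15}{8}$ ($y{\left(t \right)} = - \frac{7}{8} + \frac{1}{8} \left(-8\right) = - \frac{7}{8} - 1 = - \frac{15}{8}$)
$4792 + y{\left(-12 \right)} = 4792 - \frac{15}{8} = \frac{38321}{8}$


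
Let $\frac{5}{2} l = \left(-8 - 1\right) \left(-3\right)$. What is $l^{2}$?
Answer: $\frac{2916}{25} \approx 116.64$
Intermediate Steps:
$l = \frac{54}{5}$ ($l = \frac{2 \left(-8 - 1\right) \left(-3\right)}{5} = \frac{2 \left(\left(-9\right) \left(-3\right)\right)}{5} = \frac{2}{5} \cdot 27 = \frac{54}{5} \approx 10.8$)
$l^{2} = \left(\frac{54}{5}\right)^{2} = \frac{2916}{25}$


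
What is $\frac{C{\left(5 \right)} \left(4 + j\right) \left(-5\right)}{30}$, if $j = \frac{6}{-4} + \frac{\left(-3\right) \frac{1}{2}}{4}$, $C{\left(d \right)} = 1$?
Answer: $- \frac{17}{48} \approx -0.35417$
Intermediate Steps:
$j = - \frac{15}{8}$ ($j = 6 \left(- \frac{1}{4}\right) + \left(-3\right) \frac{1}{2} \cdot \frac{1}{4} = - \frac{3}{2} - \frac{3}{8} = - \frac{15}{8} \approx -1.875$)
$\frac{C{\left(5 \right)} \left(4 + j\right) \left(-5\right)}{30} = \frac{1 \left(4 - \frac{15}{8}\right) \left(-5\right)}{30} = 1 \cdot \frac{17}{8} \left(-5\right) \frac{1}{30} = 1 \left(- \frac{85}{8}\right) \frac{1}{30} = \left(- \frac{85}{8}\right) \frac{1}{30} = - \frac{17}{48}$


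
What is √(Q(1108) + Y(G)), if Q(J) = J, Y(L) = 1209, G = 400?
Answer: √2317 ≈ 48.135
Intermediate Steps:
√(Q(1108) + Y(G)) = √(1108 + 1209) = √2317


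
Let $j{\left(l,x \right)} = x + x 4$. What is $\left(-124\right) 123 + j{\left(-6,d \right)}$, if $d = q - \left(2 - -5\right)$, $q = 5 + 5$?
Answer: $-15237$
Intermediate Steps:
$q = 10$
$d = 3$ ($d = 10 - \left(2 - -5\right) = 10 - \left(2 + 5\right) = 10 - 7 = 3$)
$j{\left(l,x \right)} = 5 x$ ($j{\left(l,x \right)} = x + 4 x = 5 x$)
$\left(-124\right) 123 + j{\left(-6,d \right)} = \left(-124\right) 123 + 5 \cdot 3 = -15252 + 15 = -15237$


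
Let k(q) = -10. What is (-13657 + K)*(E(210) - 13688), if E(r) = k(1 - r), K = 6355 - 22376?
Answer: 406529244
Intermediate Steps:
K = -16021
E(r) = -10
(-13657 + K)*(E(210) - 13688) = (-13657 - 16021)*(-10 - 13688) = -29678*(-13698) = 406529244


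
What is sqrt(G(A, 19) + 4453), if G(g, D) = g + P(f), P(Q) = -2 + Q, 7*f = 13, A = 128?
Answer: sqrt(224462)/7 ≈ 67.682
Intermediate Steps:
f = 13/7 (f = (1/7)*13 = 13/7 ≈ 1.8571)
G(g, D) = -1/7 + g (G(g, D) = g + (-2 + 13/7) = g - 1/7 = -1/7 + g)
sqrt(G(A, 19) + 4453) = sqrt((-1/7 + 128) + 4453) = sqrt(895/7 + 4453) = sqrt(32066/7) = sqrt(224462)/7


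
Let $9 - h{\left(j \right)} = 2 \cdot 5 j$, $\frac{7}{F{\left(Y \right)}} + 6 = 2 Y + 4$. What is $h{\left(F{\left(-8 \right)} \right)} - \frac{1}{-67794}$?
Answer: $\frac{2621371}{203382} \approx 12.889$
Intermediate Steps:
$F{\left(Y \right)} = \frac{7}{-2 + 2 Y}$ ($F{\left(Y \right)} = \frac{7}{-6 + \left(2 Y + 4\right)} = \frac{7}{-6 + \left(4 + 2 Y\right)} = \frac{7}{-2 + 2 Y}$)
$h{\left(j \right)} = 9 - 10 j$ ($h{\left(j \right)} = 9 - 2 \cdot 5 j = 9 - 10 j$)
$h{\left(F{\left(-8 \right)} \right)} - \frac{1}{-67794} = \left(9 - 10 \frac{7}{2 \left(-1 - 8\right)}\right) - \frac{1}{-67794} = \left(9 - 10 \frac{7}{2 \left(-9\right)}\right) - - \frac{1}{67794} = \left(9 - 10 \cdot \frac{7}{2} \left(- \frac{1}{9}\right)\right) + \frac{1}{67794} = \left(9 - - \frac{35}{9}\right) + \frac{1}{67794} = \left(9 + \frac{35}{9}\right) + \frac{1}{67794} = \frac{116}{9} + \frac{1}{67794} = \frac{2621371}{203382}$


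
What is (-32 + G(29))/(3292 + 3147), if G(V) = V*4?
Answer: 84/6439 ≈ 0.013046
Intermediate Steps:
G(V) = 4*V
(-32 + G(29))/(3292 + 3147) = (-32 + 4*29)/(3292 + 3147) = (-32 + 116)/6439 = 84*(1/6439) = 84/6439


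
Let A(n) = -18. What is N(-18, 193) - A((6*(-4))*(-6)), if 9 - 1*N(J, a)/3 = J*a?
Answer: 10467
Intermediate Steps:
N(J, a) = 27 - 3*J*a
N(-18, 193) - A((6*(-4))*(-6)) = (27 - 3*(-18)*193) - 1*(-18) = (27 + 10422) + 18 = 10449 + 18 = 10467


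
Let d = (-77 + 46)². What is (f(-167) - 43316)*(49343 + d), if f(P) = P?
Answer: -2187368832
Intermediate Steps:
d = 961 (d = (-31)² = 961)
(f(-167) - 43316)*(49343 + d) = (-167 - 43316)*(49343 + 961) = -43483*50304 = -2187368832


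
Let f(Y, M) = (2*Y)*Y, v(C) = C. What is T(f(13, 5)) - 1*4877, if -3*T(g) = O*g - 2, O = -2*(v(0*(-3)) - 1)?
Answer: -15305/3 ≈ -5101.7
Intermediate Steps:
f(Y, M) = 2*Y²
O = 2 (O = -2*(0*(-3) - 1) = -2*(0 - 1) = -2*(-1) = 2)
T(g) = ⅔ - 2*g/3 (T(g) = -(2*g - 2)/3 = -(-2 + 2*g)/3 = ⅔ - 2*g/3)
T(f(13, 5)) - 1*4877 = (⅔ - 4*13²/3) - 1*4877 = (⅔ - 4*169/3) - 4877 = (⅔ - ⅔*338) - 4877 = (⅔ - 676/3) - 4877 = -674/3 - 4877 = -15305/3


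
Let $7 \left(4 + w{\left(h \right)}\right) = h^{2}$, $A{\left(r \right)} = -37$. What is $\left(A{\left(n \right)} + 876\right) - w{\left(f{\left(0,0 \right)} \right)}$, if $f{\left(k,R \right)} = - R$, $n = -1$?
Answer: $843$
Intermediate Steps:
$w{\left(h \right)} = -4 + \frac{h^{2}}{7}$
$\left(A{\left(n \right)} + 876\right) - w{\left(f{\left(0,0 \right)} \right)} = \left(-37 + 876\right) - \left(-4 + \frac{\left(\left(-1\right) 0\right)^{2}}{7}\right) = 839 - \left(-4 + \frac{0^{2}}{7}\right) = 839 - \left(-4 + \frac{1}{7} \cdot 0\right) = 839 - \left(-4 + 0\right) = 839 - -4 = 839 + 4 = 843$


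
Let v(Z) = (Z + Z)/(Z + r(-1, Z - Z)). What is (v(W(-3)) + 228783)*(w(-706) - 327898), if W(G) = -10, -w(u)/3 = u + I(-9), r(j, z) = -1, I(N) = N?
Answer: -819800749649/11 ≈ -7.4527e+10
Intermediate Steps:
w(u) = 27 - 3*u (w(u) = -3*(u - 9) = -3*(-9 + u) = 27 - 3*u)
v(Z) = 2*Z/(-1 + Z) (v(Z) = (Z + Z)/(Z - 1) = (2*Z)/(-1 + Z) = 2*Z/(-1 + Z))
(v(W(-3)) + 228783)*(w(-706) - 327898) = (2*(-10)/(-1 - 10) + 228783)*((27 - 3*(-706)) - 327898) = (2*(-10)/(-11) + 228783)*((27 + 2118) - 327898) = (2*(-10)*(-1/11) + 228783)*(2145 - 327898) = (20/11 + 228783)*(-325753) = (2516633/11)*(-325753) = -819800749649/11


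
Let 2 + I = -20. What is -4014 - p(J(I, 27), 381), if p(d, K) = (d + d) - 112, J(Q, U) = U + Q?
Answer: -3912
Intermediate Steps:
I = -22 (I = -2 - 20 = -22)
J(Q, U) = Q + U
p(d, K) = -112 + 2*d (p(d, K) = 2*d - 112 = -112 + 2*d)
-4014 - p(J(I, 27), 381) = -4014 - (-112 + 2*(-22 + 27)) = -4014 - (-112 + 2*5) = -4014 - (-112 + 10) = -4014 - 1*(-102) = -4014 + 102 = -3912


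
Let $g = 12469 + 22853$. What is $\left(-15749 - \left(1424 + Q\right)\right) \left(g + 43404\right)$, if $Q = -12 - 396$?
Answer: $-1319841390$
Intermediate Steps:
$Q = -408$ ($Q = -12 - 396 = -408$)
$g = 35322$
$\left(-15749 - \left(1424 + Q\right)\right) \left(g + 43404\right) = \left(-15749 - 1016\right) \left(35322 + 43404\right) = \left(-15749 + \left(-1424 + 408\right)\right) 78726 = \left(-15749 - 1016\right) 78726 = \left(-16765\right) 78726 = -1319841390$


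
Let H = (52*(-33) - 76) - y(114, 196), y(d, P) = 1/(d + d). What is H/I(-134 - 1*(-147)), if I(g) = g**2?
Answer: -31429/2964 ≈ -10.604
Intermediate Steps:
y(d, P) = 1/(2*d)
H = -408577/228 (H = (52*(-33) - 76) - 1/(2*114) = (-1716 - 76) - 1/(2*114) = -1792 - 1*1/228 = -1792 - 1/228 = -408577/228 ≈ -1792.0)
H/I(-134 - 1*(-147)) = -408577/(228*(-134 - 1*(-147))**2) = -408577/(228*(-134 + 147)**2) = -408577/(228*(13**2)) = -408577/228/169 = -408577/228*1/169 = -31429/2964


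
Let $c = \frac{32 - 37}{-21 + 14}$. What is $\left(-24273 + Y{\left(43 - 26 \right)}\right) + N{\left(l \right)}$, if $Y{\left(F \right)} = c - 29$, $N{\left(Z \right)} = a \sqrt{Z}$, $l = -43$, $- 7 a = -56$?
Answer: $- \frac{170109}{7} + 8 i \sqrt{43} \approx -24301.0 + 52.46 i$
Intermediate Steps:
$a = 8$ ($a = \left(- \frac{1}{7}\right) \left(-56\right) = 8$)
$c = \frac{5}{7}$ ($c = - \frac{5}{-7} = \left(-5\right) \left(- \frac{1}{7}\right) = \frac{5}{7} \approx 0.71429$)
$N{\left(Z \right)} = 8 \sqrt{Z}$
$Y{\left(F \right)} = - \frac{198}{7}$ ($Y{\left(F \right)} = \frac{5}{7} - 29 = - \frac{198}{7}$)
$\left(-24273 + Y{\left(43 - 26 \right)}\right) + N{\left(l \right)} = \left(-24273 - \frac{198}{7}\right) + 8 \sqrt{-43} = - \frac{170109}{7} + 8 i \sqrt{43}$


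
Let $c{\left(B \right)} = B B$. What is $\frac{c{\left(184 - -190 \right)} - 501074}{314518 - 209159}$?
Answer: $- \frac{361198}{105359} \approx -3.4283$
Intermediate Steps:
$c{\left(B \right)} = B^{2}$
$\frac{c{\left(184 - -190 \right)} - 501074}{314518 - 209159} = \frac{\left(184 - -190\right)^{2} - 501074}{314518 - 209159} = \frac{\left(184 + 190\right)^{2} - 501074}{105359} = \left(374^{2} - 501074\right) \frac{1}{105359} = \left(139876 - 501074\right) \frac{1}{105359} = \left(-361198\right) \frac{1}{105359} = - \frac{361198}{105359}$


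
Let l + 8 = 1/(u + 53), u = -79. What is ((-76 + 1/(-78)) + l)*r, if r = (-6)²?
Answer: -39336/13 ≈ -3025.8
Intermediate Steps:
l = -209/26 (l = -8 + 1/(-79 + 53) = -8 + 1/(-26) = -8 - 1/26 = -209/26 ≈ -8.0385)
r = 36
((-76 + 1/(-78)) + l)*r = ((-76 + 1/(-78)) - 209/26)*36 = ((-76 - 1/78) - 209/26)*36 = (-5929/78 - 209/26)*36 = -3278/39*36 = -39336/13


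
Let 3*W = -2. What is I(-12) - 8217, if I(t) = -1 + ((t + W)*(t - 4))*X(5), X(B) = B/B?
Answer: -24046/3 ≈ -8015.3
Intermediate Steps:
W = -⅔ (W = (⅓)*(-2) = -⅔ ≈ -0.66667)
X(B) = 1
I(t) = -1 + (-4 + t)*(-⅔ + t) (I(t) = -1 + ((t - ⅔)*(t - 4))*1 = -1 + ((-⅔ + t)*(-4 + t))*1 = -1 + ((-4 + t)*(-⅔ + t))*1 = -1 + (-4 + t)*(-⅔ + t))
I(-12) - 8217 = (5/3 + (-12)² - 14/3*(-12)) - 8217 = (5/3 + 144 + 56) - 8217 = 605/3 - 8217 = -24046/3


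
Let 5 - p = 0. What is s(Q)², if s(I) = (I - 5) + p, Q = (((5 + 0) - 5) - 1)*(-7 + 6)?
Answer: 1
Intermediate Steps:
p = 5 (p = 5 - 1*0 = 5 + 0 = 5)
Q = 1 (Q = ((5 - 5) - 1)*(-1) = (0 - 1)*(-1) = -1*(-1) = 1)
s(I) = I (s(I) = (I - 5) + 5 = (-5 + I) + 5 = I)
s(Q)² = 1² = 1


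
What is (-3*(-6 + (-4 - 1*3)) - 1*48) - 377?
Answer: -386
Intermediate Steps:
(-3*(-6 + (-4 - 1*3)) - 1*48) - 377 = (-3*(-6 + (-4 - 3)) - 48) - 377 = (-3*(-6 - 7) - 48) - 377 = (-3*(-13) - 48) - 377 = (39 - 48) - 377 = -9 - 377 = -386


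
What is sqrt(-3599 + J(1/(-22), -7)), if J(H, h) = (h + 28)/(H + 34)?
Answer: I*sqrt(223103253)/249 ≈ 59.987*I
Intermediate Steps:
J(H, h) = (28 + h)/(34 + H)
sqrt(-3599 + J(1/(-22), -7)) = sqrt(-3599 + (28 - 7)/(34 + 1/(-22))) = sqrt(-3599 + 21/(34 - 1/22)) = sqrt(-3599 + 21/(747/22)) = sqrt(-3599 + (22/747)*21) = sqrt(-3599 + 154/249) = sqrt(-895997/249) = I*sqrt(223103253)/249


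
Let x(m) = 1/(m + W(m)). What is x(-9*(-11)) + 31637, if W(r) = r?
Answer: 6264127/198 ≈ 31637.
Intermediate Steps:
x(m) = 1/(2*m) (x(m) = 1/(m + m) = 1/(2*m))
x(-9*(-11)) + 31637 = 1/(2*((-9*(-11)))) + 31637 = (½)/99 + 31637 = (½)*(1/99) + 31637 = 1/198 + 31637 = 6264127/198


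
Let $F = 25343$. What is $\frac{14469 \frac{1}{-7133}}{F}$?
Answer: $- \frac{2067}{25824517} \approx -8.004 \cdot 10^{-5}$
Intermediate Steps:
$\frac{14469 \frac{1}{-7133}}{F} = \frac{14469 \frac{1}{-7133}}{25343} = 14469 \left(- \frac{1}{7133}\right) \frac{1}{25343} = \left(- \frac{2067}{1019}\right) \frac{1}{25343} = - \frac{2067}{25824517}$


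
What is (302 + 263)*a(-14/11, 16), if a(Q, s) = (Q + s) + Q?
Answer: 83620/11 ≈ 7601.8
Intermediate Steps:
a(Q, s) = s + 2*Q
(302 + 263)*a(-14/11, 16) = (302 + 263)*(16 + 2*(-14/11)) = 565*(16 + 2*(-14*1/11)) = 565*(16 + 2*(-14/11)) = 565*(16 - 28/11) = 565*(148/11) = 83620/11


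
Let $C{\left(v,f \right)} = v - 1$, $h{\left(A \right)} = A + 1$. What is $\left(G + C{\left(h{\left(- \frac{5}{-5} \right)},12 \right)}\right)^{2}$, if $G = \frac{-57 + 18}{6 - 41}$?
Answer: $\frac{5476}{1225} \approx 4.4702$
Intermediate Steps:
$G = \frac{39}{35}$ ($G = - \frac{39}{-35} = \left(-39\right) \left(- \frac{1}{35}\right) = \frac{39}{35} \approx 1.1143$)
$h{\left(A \right)} = 1 + A$
$C{\left(v,f \right)} = -1 + v$ ($C{\left(v,f \right)} = v - 1 = -1 + v$)
$\left(G + C{\left(h{\left(- \frac{5}{-5} \right)},12 \right)}\right)^{2} = \left(\frac{39}{35} + \left(-1 + \left(1 - \frac{5}{-5}\right)\right)\right)^{2} = \left(\frac{39}{35} + \left(-1 + \left(1 - -1\right)\right)\right)^{2} = \left(\frac{39}{35} + \left(-1 + \left(1 + 1\right)\right)\right)^{2} = \left(\frac{39}{35} + \left(-1 + 2\right)\right)^{2} = \left(\frac{39}{35} + 1\right)^{2} = \left(\frac{74}{35}\right)^{2} = \frac{5476}{1225}$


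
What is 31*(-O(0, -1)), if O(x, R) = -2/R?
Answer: -62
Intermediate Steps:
31*(-O(0, -1)) = 31*(-(-2)/(-1)) = 31*(-(-2)*(-1)) = 31*(-1*2) = 31*(-2) = -62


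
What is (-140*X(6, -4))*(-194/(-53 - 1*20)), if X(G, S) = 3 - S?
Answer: -190120/73 ≈ -2604.4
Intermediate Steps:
(-140*X(6, -4))*(-194/(-53 - 1*20)) = (-140*(3 - 1*(-4)))*(-194/(-53 - 1*20)) = (-140*(3 + 4))*(-194/(-53 - 20)) = (-140*7)*(-194/(-73)) = -(-190120)*(-1)/73 = -980*194/73 = -190120/73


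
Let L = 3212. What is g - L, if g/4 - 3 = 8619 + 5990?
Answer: 55236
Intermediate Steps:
g = 58448 (g = 12 + 4*(8619 + 5990) = 12 + 4*14609 = 12 + 58436 = 58448)
g - L = 58448 - 1*3212 = 58448 - 3212 = 55236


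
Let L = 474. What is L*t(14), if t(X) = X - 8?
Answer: 2844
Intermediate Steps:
t(X) = -8 + X
L*t(14) = 474*(-8 + 14) = 474*6 = 2844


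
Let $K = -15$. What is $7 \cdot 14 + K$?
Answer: $83$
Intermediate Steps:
$7 \cdot 14 + K = 7 \cdot 14 - 15 = 98 - 15 = 83$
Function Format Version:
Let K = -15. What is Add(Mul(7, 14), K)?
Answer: 83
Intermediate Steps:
Add(Mul(7, 14), K) = Add(Mul(7, 14), -15) = Add(98, -15) = 83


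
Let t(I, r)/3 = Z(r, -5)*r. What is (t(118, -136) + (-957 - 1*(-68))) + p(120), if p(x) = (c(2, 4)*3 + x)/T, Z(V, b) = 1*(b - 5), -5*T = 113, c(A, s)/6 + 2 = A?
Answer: 359983/113 ≈ 3185.7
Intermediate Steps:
c(A, s) = -12 + 6*A
T = -113/5 (T = -1/5*113 = -113/5 ≈ -22.600)
Z(V, b) = -5 + b (Z(V, b) = 1*(-5 + b) = -5 + b)
t(I, r) = -30*r (t(I, r) = 3*((-5 - 5)*r) = 3*(-10*r) = -30*r)
p(x) = -5*x/113 (p(x) = ((-12 + 6*2)*3 + x)/(-113/5) = ((-12 + 12)*3 + x)*(-5/113) = (0*3 + x)*(-5/113) = (0 + x)*(-5/113) = x*(-5/113) = -5*x/113)
(t(118, -136) + (-957 - 1*(-68))) + p(120) = (-30*(-136) + (-957 - 1*(-68))) - 5/113*120 = (4080 + (-957 + 68)) - 600/113 = (4080 - 889) - 600/113 = 3191 - 600/113 = 359983/113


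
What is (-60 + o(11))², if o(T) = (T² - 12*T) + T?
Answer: 3600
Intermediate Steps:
o(T) = T² - 11*T
(-60 + o(11))² = (-60 + 11*(-11 + 11))² = (-60 + 11*0)² = (-60 + 0)² = (-60)² = 3600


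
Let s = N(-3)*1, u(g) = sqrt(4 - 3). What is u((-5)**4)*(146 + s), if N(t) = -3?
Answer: 143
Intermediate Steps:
u(g) = 1 (u(g) = sqrt(1) = 1)
s = -3 (s = -3*1 = -3)
u((-5)**4)*(146 + s) = 1*(146 - 3) = 1*143 = 143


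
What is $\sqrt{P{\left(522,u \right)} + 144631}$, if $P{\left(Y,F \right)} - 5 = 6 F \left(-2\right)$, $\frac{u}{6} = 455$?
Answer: $2 \sqrt{27969} \approx 334.48$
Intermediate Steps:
$u = 2730$ ($u = 6 \cdot 455 = 2730$)
$P{\left(Y,F \right)} = 5 - 12 F$ ($P{\left(Y,F \right)} = 5 + 6 F \left(-2\right) = 5 - 12 F$)
$\sqrt{P{\left(522,u \right)} + 144631} = \sqrt{\left(5 - 32760\right) + 144631} = \sqrt{-32755 + 144631} = \sqrt{111876} = 2 \sqrt{27969}$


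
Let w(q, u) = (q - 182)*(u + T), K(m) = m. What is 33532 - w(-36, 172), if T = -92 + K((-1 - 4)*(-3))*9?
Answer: 80402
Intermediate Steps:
T = 43 (T = -92 + ((-1 - 4)*(-3))*9 = -92 - 5*(-3)*9 = -92 + 15*9 = -92 + 135 = 43)
w(q, u) = (-182 + q)*(43 + u) (w(q, u) = (q - 182)*(u + 43) = (-182 + q)*(43 + u))
33532 - w(-36, 172) = 33532 - (-7826 - 182*172 + 43*(-36) - 36*172) = 33532 - (-7826 - 31304 - 1548 - 6192) = 33532 - 1*(-46870) = 33532 + 46870 = 80402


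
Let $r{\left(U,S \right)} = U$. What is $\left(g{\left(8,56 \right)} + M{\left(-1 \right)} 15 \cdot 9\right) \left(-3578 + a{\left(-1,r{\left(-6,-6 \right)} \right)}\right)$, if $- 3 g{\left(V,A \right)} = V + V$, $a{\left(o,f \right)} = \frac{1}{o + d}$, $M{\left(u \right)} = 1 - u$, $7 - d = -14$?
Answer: $- \frac{9469641}{10} \approx -9.4696 \cdot 10^{5}$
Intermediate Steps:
$d = 21$ ($d = 7 - -14 = 7 + 14 = 21$)
$a{\left(o,f \right)} = \frac{1}{21 + o}$ ($a{\left(o,f \right)} = \frac{1}{o + 21} = \frac{1}{21 + o}$)
$g{\left(V,A \right)} = - \frac{2 V}{3}$ ($g{\left(V,A \right)} = - \frac{V + V}{3} = - \frac{2 V}{3}$)
$\left(g{\left(8,56 \right)} + M{\left(-1 \right)} 15 \cdot 9\right) \left(-3578 + a{\left(-1,r{\left(-6,-6 \right)} \right)}\right) = \left(\left(- \frac{2}{3}\right) 8 + \left(1 - -1\right) 15 \cdot 9\right) \left(-3578 + \frac{1}{21 - 1}\right) = \left(- \frac{16}{3} + \left(1 + 1\right) 15 \cdot 9\right) \left(-3578 + \frac{1}{20}\right) = \left(- \frac{16}{3} + 2 \cdot 15 \cdot 9\right) \left(-3578 + \frac{1}{20}\right) = \left(- \frac{16}{3} + 30 \cdot 9\right) \left(- \frac{71559}{20}\right) = \left(- \frac{16}{3} + 270\right) \left(- \frac{71559}{20}\right) = \frac{794}{3} \left(- \frac{71559}{20}\right) = - \frac{9469641}{10}$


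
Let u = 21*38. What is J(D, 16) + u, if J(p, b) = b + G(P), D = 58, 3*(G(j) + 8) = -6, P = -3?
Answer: 804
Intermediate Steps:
G(j) = -10 (G(j) = -8 + (1/3)*(-6) = -8 - 2 = -10)
u = 798
J(p, b) = -10 + b (J(p, b) = b - 10 = -10 + b)
J(D, 16) + u = (-10 + 16) + 798 = 6 + 798 = 804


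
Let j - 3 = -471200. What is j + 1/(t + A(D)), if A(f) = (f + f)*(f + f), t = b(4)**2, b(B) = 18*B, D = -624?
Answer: -736333897535/1562688 ≈ -4.7120e+5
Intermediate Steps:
j = -471197 (j = 3 - 471200 = -471197)
t = 5184 (t = (18*4)**2 = 72**2 = 5184)
A(f) = 4*f**2 (A(f) = (2*f)*(2*f) = 4*f**2)
j + 1/(t + A(D)) = -471197 + 1/(5184 + 4*(-624)**2) = -471197 + 1/(5184 + 4*389376) = -471197 + 1/(5184 + 1557504) = -471197 + 1/1562688 = -736333897535/1562688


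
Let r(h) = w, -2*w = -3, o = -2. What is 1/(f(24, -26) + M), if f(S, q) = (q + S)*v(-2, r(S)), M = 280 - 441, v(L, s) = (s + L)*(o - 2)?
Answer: -1/165 ≈ -0.0060606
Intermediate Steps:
w = 3/2 (w = -½*(-3) = 3/2 ≈ 1.5000)
r(h) = 3/2
v(L, s) = -4*L - 4*s (v(L, s) = (s + L)*(-2 - 2) = (L + s)*(-4) = -4*L - 4*s)
M = -161
f(S, q) = 2*S + 2*q (f(S, q) = (q + S)*(-4*(-2) - 4*3/2) = (S + q)*(8 - 6) = (S + q)*2 = 2*S + 2*q)
1/(f(24, -26) + M) = 1/((2*24 + 2*(-26)) - 161) = 1/((48 - 52) - 161) = 1/(-4 - 161) = 1/(-165) = -1/165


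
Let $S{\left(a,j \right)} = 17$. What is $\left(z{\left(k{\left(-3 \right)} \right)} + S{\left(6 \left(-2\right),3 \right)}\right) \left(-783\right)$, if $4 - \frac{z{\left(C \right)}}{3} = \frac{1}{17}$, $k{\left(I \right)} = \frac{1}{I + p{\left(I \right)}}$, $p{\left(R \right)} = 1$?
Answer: $- \frac{383670}{17} \approx -22569.0$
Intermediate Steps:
$k{\left(I \right)} = \frac{1}{1 + I}$ ($k{\left(I \right)} = \frac{1}{I + 1} = \frac{1}{1 + I}$)
$z{\left(C \right)} = \frac{201}{17}$ ($z{\left(C \right)} = 12 - \frac{3}{17} = \frac{201}{17}$)
$\left(z{\left(k{\left(-3 \right)} \right)} + S{\left(6 \left(-2\right),3 \right)}\right) \left(-783\right) = \left(\frac{201}{17} + 17\right) \left(-783\right) = \frac{490}{17} \left(-783\right) = - \frac{383670}{17}$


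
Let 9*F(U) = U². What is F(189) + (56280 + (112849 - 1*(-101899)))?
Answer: 274997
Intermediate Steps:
F(U) = U²/9
F(189) + (56280 + (112849 - 1*(-101899))) = (⅑)*189² + (56280 + (112849 - 1*(-101899))) = (⅑)*35721 + (56280 + (112849 + 101899)) = 3969 + (56280 + 214748) = 3969 + 271028 = 274997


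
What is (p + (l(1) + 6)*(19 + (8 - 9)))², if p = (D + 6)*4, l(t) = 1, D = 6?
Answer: 30276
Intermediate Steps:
p = 48 (p = (6 + 6)*4 = 12*4 = 48)
(p + (l(1) + 6)*(19 + (8 - 9)))² = (48 + (1 + 6)*(19 + (8 - 9)))² = (48 + 7*(19 - 1))² = (48 + 7*18)² = (48 + 126)² = 174² = 30276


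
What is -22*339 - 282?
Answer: -7740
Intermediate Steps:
-22*339 - 282 = -7458 - 282 = -7740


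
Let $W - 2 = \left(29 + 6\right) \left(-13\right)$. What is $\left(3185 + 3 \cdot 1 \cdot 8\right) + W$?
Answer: $2756$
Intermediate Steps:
$W = -453$ ($W = 2 + \left(29 + 6\right) \left(-13\right) = 2 + 35 \left(-13\right) = 2 - 455 = -453$)
$\left(3185 + 3 \cdot 1 \cdot 8\right) + W = \left(3185 + 3 \cdot 1 \cdot 8\right) - 453 = \left(3185 + 3 \cdot 8\right) - 453 = \left(3185 + 24\right) - 453 = 3209 - 453 = 2756$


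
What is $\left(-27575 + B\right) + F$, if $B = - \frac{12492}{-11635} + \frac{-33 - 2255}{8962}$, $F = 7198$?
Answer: $- \frac{1062341469783}{52136435} \approx -20376.0$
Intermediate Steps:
$B = \frac{42666212}{52136435}$ ($B = \left(-12492\right) \left(- \frac{1}{11635}\right) + \left(-33 - 2255\right) \frac{1}{8962} = \frac{12492}{11635} - \frac{1144}{4481} = \frac{42666212}{52136435} \approx 0.81836$)
$\left(-27575 + B\right) + F = \left(-27575 + \frac{42666212}{52136435}\right) + 7198 = - \frac{1437619528913}{52136435} + 7198 = - \frac{1062341469783}{52136435}$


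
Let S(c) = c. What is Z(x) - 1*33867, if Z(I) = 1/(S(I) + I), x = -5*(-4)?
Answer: -1354679/40 ≈ -33867.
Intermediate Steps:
x = 20
Z(I) = 1/(2*I) (Z(I) = 1/(I + I) = 1/(2*I))
Z(x) - 1*33867 = (½)/20 - 1*33867 = (½)*(1/20) - 33867 = 1/40 - 33867 = -1354679/40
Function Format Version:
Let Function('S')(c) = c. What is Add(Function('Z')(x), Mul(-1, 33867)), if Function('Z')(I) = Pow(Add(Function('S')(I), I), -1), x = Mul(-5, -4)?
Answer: Rational(-1354679, 40) ≈ -33867.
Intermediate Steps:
x = 20
Function('Z')(I) = Mul(Rational(1, 2), Pow(I, -1)) (Function('Z')(I) = Pow(Add(I, I), -1) = Pow(Mul(2, I), -1) = Mul(Rational(1, 2), Pow(I, -1)))
Add(Function('Z')(x), Mul(-1, 33867)) = Add(Mul(Rational(1, 2), Pow(20, -1)), Mul(-1, 33867)) = Add(Mul(Rational(1, 2), Rational(1, 20)), -33867) = Add(Rational(1, 40), -33867) = Rational(-1354679, 40)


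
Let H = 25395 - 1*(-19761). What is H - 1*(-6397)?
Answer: 51553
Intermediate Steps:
H = 45156 (H = 25395 + 19761 = 45156)
H - 1*(-6397) = 45156 - 1*(-6397) = 45156 + 6397 = 51553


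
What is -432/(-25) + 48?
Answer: 1632/25 ≈ 65.280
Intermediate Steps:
-432/(-25) + 48 = -432*(-1)/25 + 48 = -48*(-9/25) + 48 = 432/25 + 48 = 1632/25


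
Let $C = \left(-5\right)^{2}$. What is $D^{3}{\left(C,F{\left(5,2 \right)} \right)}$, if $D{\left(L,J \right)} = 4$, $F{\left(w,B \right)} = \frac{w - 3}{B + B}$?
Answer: $64$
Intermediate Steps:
$F{\left(w,B \right)} = \frac{-3 + w}{2 B}$
$C = 25$
$D^{3}{\left(C,F{\left(5,2 \right)} \right)} = 4^{3} = 64$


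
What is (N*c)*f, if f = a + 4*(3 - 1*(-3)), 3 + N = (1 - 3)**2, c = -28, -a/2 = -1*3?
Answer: -840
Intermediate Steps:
a = 6 (a = -(-2)*3 = -2*(-3) = 6)
N = 1 (N = -3 + (1 - 3)**2 = -3 + (-2)**2 = -3 + 4 = 1)
f = 30 (f = 6 + 4*(3 - 1*(-3)) = 6 + 4*(3 + 3) = 6 + 4*6 = 6 + 24 = 30)
(N*c)*f = (1*(-28))*30 = -28*30 = -840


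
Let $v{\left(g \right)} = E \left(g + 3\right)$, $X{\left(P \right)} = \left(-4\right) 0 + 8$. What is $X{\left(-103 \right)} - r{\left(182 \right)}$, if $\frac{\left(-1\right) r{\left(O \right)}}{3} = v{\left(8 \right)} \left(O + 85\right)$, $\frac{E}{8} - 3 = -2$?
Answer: $70496$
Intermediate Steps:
$E = 8$ ($E = 24 + 8 \left(-2\right) = 24 - 16 = 8$)
$X{\left(P \right)} = 8$ ($X{\left(P \right)} = 0 + 8 = 8$)
$v{\left(g \right)} = 24 + 8 g$ ($v{\left(g \right)} = 8 \left(g + 3\right) = 8 \left(3 + g\right) = 24 + 8 g$)
$r{\left(O \right)} = -22440 - 264 O$ ($r{\left(O \right)} = - 3 \left(24 + 8 \cdot 8\right) \left(O + 85\right) = - 3 \left(24 + 64\right) \left(85 + O\right) = - 3 \cdot 88 \left(85 + O\right) = - 3 \left(7480 + 88 O\right) = -22440 - 264 O$)
$X{\left(-103 \right)} - r{\left(182 \right)} = 8 - \left(-22440 - 48048\right) = 8 - -70488 = 8 + 70488 = 70496$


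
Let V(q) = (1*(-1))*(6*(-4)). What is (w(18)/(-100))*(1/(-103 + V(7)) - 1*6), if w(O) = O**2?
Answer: 1539/79 ≈ 19.481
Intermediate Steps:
V(q) = 24 (V(q) = -1*(-24) = 24)
(w(18)/(-100))*(1/(-103 + V(7)) - 1*6) = (18**2/(-100))*(1/(-103 + 24) - 1*6) = (324*(-1/100))*(1/(-79) - 6) = -81*(-1/79 - 6)/25 = -81/25*(-475/79) = 1539/79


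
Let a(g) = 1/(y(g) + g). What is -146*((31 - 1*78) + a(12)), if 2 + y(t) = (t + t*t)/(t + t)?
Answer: 226154/33 ≈ 6853.1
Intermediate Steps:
y(t) = -2 + (t + t²)/(2*t) (y(t) = -2 + (t + t*t)/(t + t) = -2 + (t + t²)/((2*t)) = -2 + (t + t²)*(1/(2*t)) = -2 + (t + t²)/(2*t))
a(g) = 1/(-3/2 + 3*g/2) (a(g) = 1/((-3/2 + g/2) + g) = 1/(-3/2 + 3*g/2))
-146*((31 - 1*78) + a(12)) = -146*((31 - 1*78) + 2/(3*(-1 + 12))) = -146*((31 - 78) + (⅔)/11) = -146*(-47 + (⅔)*(1/11)) = -146*(-47 + 2/33) = -146*(-1549/33) = 226154/33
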